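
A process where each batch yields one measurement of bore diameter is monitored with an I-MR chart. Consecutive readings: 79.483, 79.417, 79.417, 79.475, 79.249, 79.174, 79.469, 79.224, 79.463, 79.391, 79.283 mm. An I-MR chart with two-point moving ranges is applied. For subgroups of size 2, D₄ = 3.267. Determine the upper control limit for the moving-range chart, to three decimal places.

0.452

Moving ranges: 0.066, 0.000, 0.058, 0.226, 0.075, 0.295, 0.245, 0.239, 0.072, 0.108; M̄R̄ = 1.3840 / 10 = 0.1384
UCL_MR = D₄·M̄R̄ = 3.267 × 0.1384 = 0.4522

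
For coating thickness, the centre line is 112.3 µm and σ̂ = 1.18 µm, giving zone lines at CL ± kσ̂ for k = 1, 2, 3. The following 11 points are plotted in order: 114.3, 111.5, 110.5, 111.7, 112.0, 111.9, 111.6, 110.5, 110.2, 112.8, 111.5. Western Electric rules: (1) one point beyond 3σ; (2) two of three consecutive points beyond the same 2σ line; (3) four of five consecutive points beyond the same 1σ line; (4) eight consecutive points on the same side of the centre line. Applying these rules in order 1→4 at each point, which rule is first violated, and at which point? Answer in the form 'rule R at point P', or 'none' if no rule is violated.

Zone of each point (C = within 1σ̂, B = 1σ̂–2σ̂, A = 2σ̂–3σ̂, * = beyond 3σ̂; sign = side of CL): 1:+B, 2:-C, 3:-B, 4:-C, 5:-C, 6:-C, 7:-C, 8:-B, 9:-B, 10:+C, 11:-C
Rule 4 (eight consecutive points on the same side of the centre line) is satisfied at point 9.

rule 4 at point 9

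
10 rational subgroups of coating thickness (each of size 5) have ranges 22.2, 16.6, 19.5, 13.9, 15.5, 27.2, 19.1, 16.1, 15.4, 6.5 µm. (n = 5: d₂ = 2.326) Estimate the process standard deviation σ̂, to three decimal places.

R̄ = (22.2 + 16.6 + 19.5 + 13.9 + 15.5 + 27.2 + 19.1 + 16.1 + 15.4 + 6.5) / 10 = 17.2000
σ̂ = R̄ / d₂ = 17.2000 / 2.326 = 7.3947

7.395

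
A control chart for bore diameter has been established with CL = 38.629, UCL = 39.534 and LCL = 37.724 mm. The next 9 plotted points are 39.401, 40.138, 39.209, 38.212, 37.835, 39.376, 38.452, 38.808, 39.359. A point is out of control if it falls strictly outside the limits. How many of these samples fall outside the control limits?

Compare each point to [37.724, 39.534]: sample 2 = 40.138 > UCL.

1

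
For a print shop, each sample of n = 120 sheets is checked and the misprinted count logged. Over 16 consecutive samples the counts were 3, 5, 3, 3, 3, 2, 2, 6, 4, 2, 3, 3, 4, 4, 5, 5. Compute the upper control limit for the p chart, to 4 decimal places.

p̄ = Σdᵢ / (k·n) = 57 / (16 × 120) = 0.02969
UCL = p̄ + 3·√(p̄(1−p̄)/n) = 0.02969 + 3 × √(0.02969×0.97031/120) = 0.02969 + 3 × 0.01549 = 0.07617

0.0762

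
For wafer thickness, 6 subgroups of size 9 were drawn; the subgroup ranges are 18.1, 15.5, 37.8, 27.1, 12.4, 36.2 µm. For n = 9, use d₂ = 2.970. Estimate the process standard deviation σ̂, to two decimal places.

R̄ = (18.1 + 15.5 + 37.8 + 27.1 + 12.4 + 36.2) / 6 = 24.5167
σ̂ = R̄ / d₂ = 24.5167 / 2.970 = 8.2548

8.25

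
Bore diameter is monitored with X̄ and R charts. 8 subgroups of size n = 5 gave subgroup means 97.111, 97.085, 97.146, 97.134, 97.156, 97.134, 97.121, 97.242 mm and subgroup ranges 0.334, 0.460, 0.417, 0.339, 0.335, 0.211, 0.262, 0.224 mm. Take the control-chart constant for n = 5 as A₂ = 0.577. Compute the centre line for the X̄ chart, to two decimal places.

97.14

X̄̄ = (97.111 + 97.085 + 97.146 + 97.134 + 97.156 + 97.134 + 97.121 + 97.242) / 8 = 777.1290 / 8 = 97.1411
CL = X̄̄ = 97.1411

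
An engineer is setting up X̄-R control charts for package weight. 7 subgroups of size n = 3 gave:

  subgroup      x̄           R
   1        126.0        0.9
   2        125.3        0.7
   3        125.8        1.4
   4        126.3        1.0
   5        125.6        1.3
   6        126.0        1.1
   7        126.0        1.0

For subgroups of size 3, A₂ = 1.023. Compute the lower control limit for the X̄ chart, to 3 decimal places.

X̄̄ = (126.0 + 125.3 + 125.8 + 126.3 + 125.6 + 126.0 + 126.0) / 7 = 881.0000 / 7 = 125.8571
R̄ = (0.9 + 0.7 + 1.4 + 1.0 + 1.3 + 1.1 + 1.0) / 7 = 7.4000 / 7 = 1.0571
LCL = X̄̄ − A₂·R̄ = 125.8571 − 1.023 × 1.0571 = 124.7757

124.776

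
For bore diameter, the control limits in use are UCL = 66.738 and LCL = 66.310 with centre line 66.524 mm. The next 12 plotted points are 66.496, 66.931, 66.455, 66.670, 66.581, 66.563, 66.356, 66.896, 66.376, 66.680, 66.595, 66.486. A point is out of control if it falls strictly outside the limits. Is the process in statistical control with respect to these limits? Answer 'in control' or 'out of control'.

out of control

Compare each point to [66.310, 66.738]: sample 2 = 66.931 > UCL; sample 8 = 66.896 > UCL.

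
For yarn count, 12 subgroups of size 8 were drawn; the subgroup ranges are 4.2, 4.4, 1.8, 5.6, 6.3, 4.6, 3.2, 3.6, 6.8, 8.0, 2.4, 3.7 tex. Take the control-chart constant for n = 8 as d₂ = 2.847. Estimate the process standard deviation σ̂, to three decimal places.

R̄ = (4.2 + 4.4 + 1.8 + 5.6 + 6.3 + 4.6 + 3.2 + 3.6 + 6.8 + 8.0 + 2.4 + 3.7) / 12 = 4.5500
σ̂ = R̄ / d₂ = 4.5500 / 2.847 = 1.5982

1.598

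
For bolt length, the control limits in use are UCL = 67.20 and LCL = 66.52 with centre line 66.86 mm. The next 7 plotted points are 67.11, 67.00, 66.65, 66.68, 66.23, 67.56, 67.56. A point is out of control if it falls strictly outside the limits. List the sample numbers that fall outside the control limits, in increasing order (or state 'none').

Compare each point to [66.52, 67.20]: sample 5 = 66.23 < LCL; sample 6 = 67.56 > UCL; sample 7 = 67.56 > UCL.

5, 6, 7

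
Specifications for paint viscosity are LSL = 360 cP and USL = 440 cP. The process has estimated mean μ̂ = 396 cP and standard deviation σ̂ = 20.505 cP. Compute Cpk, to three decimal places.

0.585

Cpu = (USL − μ̂) / (3σ̂) = (440 − 396) / (3 × 20.505) = 0.7153; Cpl = (μ̂ − LSL) / (3σ̂) = (396 − 360) / (3 × 20.505) = 0.5852; Cpk = min(Cpu, Cpl) = 0.5852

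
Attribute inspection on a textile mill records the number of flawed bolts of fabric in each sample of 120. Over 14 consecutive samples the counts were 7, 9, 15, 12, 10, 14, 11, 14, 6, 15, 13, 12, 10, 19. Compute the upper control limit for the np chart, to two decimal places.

21.76

p̄ = Σdᵢ / (k·n) = 167 / (14 × 120) = 0.09940
UCL = np̄ + 3·√(np̄(1−p̄)) = 11.9286 + 3 × √(11.9286×0.90060) = 11.9286 + 3 × 3.2776 = 21.7614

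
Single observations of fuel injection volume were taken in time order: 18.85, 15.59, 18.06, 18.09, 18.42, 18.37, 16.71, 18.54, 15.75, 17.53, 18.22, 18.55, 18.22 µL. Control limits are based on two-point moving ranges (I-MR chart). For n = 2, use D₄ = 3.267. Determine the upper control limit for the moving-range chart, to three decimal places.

4.233

Moving ranges: 3.26, 2.47, 0.03, 0.33, 0.05, 1.66, 1.83, 2.79, 1.78, 0.69, 0.33, 0.33; M̄R̄ = 15.5500 / 12 = 1.2958
UCL_MR = D₄·M̄R̄ = 3.267 × 1.2958 = 4.2335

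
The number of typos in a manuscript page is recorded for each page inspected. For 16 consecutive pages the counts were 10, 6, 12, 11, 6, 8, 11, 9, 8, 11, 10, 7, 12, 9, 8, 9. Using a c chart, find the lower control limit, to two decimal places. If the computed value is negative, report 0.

c̄ = (10 + 6 + 12 + 11 + 6 + 8 + 11 + 9 + 8 + 11 + 10 + 7 + 12 + 9 + 8 + 9) / 16 = 147 / 16 = 9.1875
LCL = c̄ − 3√c̄ = 9.1875 − 3 × 3.0311 = 0.0942

0.09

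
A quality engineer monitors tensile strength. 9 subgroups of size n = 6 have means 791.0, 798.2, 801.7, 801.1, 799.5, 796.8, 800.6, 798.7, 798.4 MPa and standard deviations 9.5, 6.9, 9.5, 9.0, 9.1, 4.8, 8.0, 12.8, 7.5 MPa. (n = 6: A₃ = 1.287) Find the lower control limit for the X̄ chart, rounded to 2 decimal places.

X̄̄ = (791.0 + 798.2 + 801.7 + 801.1 + 799.5 + 796.8 + 800.6 + 798.7 + 798.4) / 9 = 798.4444
s̄ = (9.5 + 6.9 + 9.5 + 9.0 + 9.1 + 4.8 + 8.0 + 12.8 + 7.5) / 9 = 8.5667
LCL = X̄̄ − A₃·s̄ = 798.4444 − 1.287 × 8.5667 = 787.4191

787.42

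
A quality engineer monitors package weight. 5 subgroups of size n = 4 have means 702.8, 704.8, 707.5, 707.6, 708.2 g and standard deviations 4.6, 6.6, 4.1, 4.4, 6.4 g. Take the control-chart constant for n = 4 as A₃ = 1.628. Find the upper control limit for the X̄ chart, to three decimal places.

X̄̄ = (702.8 + 704.8 + 707.5 + 707.6 + 708.2) / 5 = 706.1800
s̄ = (4.6 + 6.6 + 4.1 + 4.4 + 6.4) / 5 = 5.2200
UCL = X̄̄ + A₃·s̄ = 706.1800 + 1.628 × 5.2200 = 714.6782

714.678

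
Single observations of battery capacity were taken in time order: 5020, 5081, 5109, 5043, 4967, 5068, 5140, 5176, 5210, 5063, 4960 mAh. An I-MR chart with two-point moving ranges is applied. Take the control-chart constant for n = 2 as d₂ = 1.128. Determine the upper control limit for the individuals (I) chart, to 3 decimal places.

X̄ = (5020 + 5081 + 5109 + 5043 + 4967 + 5068 + 5140 + 5176 + 5210 + 5063 + 4960) / 11 = 5076.0909
Moving ranges: 61, 28, 66, 76, 101, 72, 36, 34, 147, 103; M̄R̄ = 724.0000 / 10 = 72.4000
UCL = X̄ + 3·M̄R̄/d₂ = 5076.0909 + 3 × 72.4000 / 1.128 = 5268.6441

5268.644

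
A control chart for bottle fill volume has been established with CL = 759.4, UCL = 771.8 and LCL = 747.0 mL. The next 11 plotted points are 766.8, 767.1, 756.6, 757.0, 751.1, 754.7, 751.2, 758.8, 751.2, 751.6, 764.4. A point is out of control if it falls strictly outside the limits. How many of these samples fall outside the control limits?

0

All 11 points lie within [747.0, 771.8].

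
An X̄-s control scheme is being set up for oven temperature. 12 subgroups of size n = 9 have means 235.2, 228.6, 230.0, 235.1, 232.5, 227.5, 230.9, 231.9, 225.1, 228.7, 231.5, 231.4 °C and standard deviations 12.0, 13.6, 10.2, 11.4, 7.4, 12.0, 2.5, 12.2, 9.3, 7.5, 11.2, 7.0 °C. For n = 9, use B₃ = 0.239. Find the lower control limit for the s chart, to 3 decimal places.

2.316

s̄ = (12.0 + 13.6 + 10.2 + 11.4 + 7.4 + 12.0 + 2.5 + 12.2 + 9.3 + 7.5 + 11.2 + 7.0) / 12 = 9.6917
LCL_s = B₃·s̄ = 0.239 × 9.6917 = 2.3163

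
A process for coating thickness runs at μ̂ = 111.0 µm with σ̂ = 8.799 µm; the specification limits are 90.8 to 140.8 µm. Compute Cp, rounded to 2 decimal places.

0.95

Cp = (USL − LSL) / (6σ̂) = (140.8 − 90.8) / (6 × 8.799) = 50.0000 / 52.7940 = 0.9471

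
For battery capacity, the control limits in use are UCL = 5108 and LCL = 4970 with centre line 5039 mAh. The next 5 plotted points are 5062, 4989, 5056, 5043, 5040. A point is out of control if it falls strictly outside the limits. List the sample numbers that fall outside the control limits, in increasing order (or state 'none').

none

All 5 points lie within [4970, 5108].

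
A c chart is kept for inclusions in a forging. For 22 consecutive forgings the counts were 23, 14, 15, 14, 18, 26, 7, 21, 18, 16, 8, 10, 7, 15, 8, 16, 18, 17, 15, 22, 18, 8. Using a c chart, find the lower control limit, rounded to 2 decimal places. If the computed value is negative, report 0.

c̄ = (23 + 14 + 15 + 14 + 18 + 26 + 7 + 21 + 18 + 16 + 8 + 10 + 7 + 15 + 8 + 16 + 18 + 17 + 15 + 22 + 18 + 8) / 22 = 334 / 22 = 15.1818
LCL = c̄ − 3√c̄ = 15.1818 − 3 × 3.8964 = 3.4927

3.49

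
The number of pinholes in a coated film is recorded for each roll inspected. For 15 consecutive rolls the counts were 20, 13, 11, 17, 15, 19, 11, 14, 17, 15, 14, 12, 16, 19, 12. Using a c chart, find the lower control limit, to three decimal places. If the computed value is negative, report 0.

c̄ = (20 + 13 + 11 + 17 + 15 + 19 + 11 + 14 + 17 + 15 + 14 + 12 + 16 + 19 + 12) / 15 = 225 / 15 = 15.0000
LCL = c̄ − 3√c̄ = 15.0000 − 3 × 3.8730 = 3.3810

3.381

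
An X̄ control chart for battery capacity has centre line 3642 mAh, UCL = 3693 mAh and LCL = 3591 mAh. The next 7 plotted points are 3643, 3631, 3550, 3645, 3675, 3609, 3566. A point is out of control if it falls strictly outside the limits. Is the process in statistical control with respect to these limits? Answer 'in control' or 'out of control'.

out of control

Compare each point to [3591, 3693]: sample 3 = 3550 < LCL; sample 7 = 3566 < LCL.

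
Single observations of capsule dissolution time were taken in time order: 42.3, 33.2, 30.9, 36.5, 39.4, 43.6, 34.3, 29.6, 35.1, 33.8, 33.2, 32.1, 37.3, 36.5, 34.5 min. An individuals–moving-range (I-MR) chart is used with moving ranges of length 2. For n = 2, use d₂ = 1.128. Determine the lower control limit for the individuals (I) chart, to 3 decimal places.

X̄ = (42.3 + 33.2 + 30.9 + 36.5 + 39.4 + 43.6 + 34.3 + 29.6 + 35.1 + 33.8 + 33.2 + 32.1 + 37.3 + 36.5 + 34.5) / 15 = 35.4867
Moving ranges: 9.1, 2.3, 5.6, 2.9, 4.2, 9.3, 4.7, 5.5, 1.3, 0.6, 1.1, 5.2, 0.8, 2.0; M̄R̄ = 54.6000 / 14 = 3.9000
LCL = X̄ − 3·M̄R̄/d₂ = 35.4867 − 3 × 3.9000 / 1.128 = 25.1143

25.114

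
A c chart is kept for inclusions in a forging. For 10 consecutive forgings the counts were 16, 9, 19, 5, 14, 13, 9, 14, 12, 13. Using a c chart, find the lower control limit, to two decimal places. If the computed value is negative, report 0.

c̄ = (16 + 9 + 19 + 5 + 14 + 13 + 9 + 14 + 12 + 13) / 10 = 124 / 10 = 12.4000
LCL = c̄ − 3√c̄ = 12.4000 − 3 × 3.5214 = 1.8359

1.84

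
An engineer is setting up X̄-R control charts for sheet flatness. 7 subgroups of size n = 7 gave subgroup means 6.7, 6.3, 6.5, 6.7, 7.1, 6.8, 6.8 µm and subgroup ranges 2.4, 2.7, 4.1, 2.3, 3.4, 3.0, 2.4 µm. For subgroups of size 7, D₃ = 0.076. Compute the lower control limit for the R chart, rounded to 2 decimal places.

R̄ = (2.4 + 2.7 + 4.1 + 2.3 + 3.4 + 3.0 + 2.4) / 7 = 20.3000 / 7 = 2.9000
LCL_R = D₃·R̄ = 0.076 × 2.9000 = 0.2204

0.22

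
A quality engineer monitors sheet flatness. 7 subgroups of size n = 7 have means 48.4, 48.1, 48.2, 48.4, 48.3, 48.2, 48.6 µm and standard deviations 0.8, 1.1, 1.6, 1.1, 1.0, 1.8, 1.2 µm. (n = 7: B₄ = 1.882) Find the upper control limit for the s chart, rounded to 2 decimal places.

2.31

s̄ = (0.8 + 1.1 + 1.6 + 1.1 + 1.0 + 1.8 + 1.2) / 7 = 1.2286
UCL_s = B₄·s̄ = 1.882 × 1.2286 = 2.3122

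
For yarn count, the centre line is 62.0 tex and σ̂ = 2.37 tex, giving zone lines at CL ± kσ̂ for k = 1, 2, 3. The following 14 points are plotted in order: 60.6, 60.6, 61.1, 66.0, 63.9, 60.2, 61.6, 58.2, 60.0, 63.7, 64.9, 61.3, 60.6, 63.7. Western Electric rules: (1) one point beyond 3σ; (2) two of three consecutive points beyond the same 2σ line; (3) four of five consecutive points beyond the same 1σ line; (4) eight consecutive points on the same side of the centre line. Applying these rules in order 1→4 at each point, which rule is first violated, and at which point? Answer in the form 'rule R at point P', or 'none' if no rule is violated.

none

Zone of each point (C = within 1σ̂, B = 1σ̂–2σ̂, A = 2σ̂–3σ̂, * = beyond 3σ̂; sign = side of CL): 1:-C, 2:-C, 3:-C, 4:+B, 5:+C, 6:-C, 7:-C, 8:-B, 9:-C, 10:+C, 11:+B, 12:-C, 13:-C, 14:+C
No rule fires across all 14 points.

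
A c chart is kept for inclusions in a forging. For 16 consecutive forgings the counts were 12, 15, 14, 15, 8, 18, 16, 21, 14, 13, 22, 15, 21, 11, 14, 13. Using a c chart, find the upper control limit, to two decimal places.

26.79

c̄ = (12 + 15 + 14 + 15 + 8 + 18 + 16 + 21 + 14 + 13 + 22 + 15 + 21 + 11 + 14 + 13) / 16 = 242 / 16 = 15.1250
UCL = c̄ + 3√c̄ = 15.1250 + 3 × √15.1250 = 15.1250 + 3 × 3.8891 = 26.7923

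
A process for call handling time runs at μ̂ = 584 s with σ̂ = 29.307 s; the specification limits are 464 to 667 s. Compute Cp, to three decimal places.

Cp = (USL − LSL) / (6σ̂) = (667 − 464) / (6 × 29.307) = 203.0000 / 175.8420 = 1.1544

1.154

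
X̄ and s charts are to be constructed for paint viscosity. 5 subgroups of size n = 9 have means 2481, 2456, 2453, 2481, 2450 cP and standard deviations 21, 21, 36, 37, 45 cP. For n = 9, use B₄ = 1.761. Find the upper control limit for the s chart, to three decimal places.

s̄ = (21 + 21 + 36 + 37 + 45) / 5 = 32.0000
UCL_s = B₄·s̄ = 1.761 × 32.0000 = 56.3520

56.352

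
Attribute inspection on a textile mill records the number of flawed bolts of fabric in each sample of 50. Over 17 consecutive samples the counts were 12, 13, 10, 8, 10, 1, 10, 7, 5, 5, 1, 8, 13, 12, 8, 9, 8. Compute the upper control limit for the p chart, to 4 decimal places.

p̄ = Σdᵢ / (k·n) = 140 / (17 × 50) = 0.16471
UCL = p̄ + 3·√(p̄(1−p̄)/n) = 0.16471 + 3 × √(0.16471×0.83529/50) = 0.16471 + 3 × 0.05246 = 0.32207

0.3221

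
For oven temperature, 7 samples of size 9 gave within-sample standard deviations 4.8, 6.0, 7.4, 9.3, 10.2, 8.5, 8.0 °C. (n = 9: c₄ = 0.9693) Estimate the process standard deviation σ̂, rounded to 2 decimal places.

7.99

s̄ = (4.8 + 6.0 + 7.4 + 9.3 + 10.2 + 8.5 + 8.0) / 7 = 7.7429
σ̂ = s̄ / c₄ = 7.7429 / 0.9693 = 7.9881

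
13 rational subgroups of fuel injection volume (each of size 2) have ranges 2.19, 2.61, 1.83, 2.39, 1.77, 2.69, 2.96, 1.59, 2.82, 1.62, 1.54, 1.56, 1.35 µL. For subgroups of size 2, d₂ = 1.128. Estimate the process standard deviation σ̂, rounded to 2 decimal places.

R̄ = (2.19 + 2.61 + 1.83 + 2.39 + 1.77 + 2.69 + 2.96 + 1.59 + 2.82 + 1.62 + 1.54 + 1.56 + 1.35) / 13 = 2.0708
σ̂ = R̄ / d₂ = 2.0708 / 1.128 = 1.8358

1.84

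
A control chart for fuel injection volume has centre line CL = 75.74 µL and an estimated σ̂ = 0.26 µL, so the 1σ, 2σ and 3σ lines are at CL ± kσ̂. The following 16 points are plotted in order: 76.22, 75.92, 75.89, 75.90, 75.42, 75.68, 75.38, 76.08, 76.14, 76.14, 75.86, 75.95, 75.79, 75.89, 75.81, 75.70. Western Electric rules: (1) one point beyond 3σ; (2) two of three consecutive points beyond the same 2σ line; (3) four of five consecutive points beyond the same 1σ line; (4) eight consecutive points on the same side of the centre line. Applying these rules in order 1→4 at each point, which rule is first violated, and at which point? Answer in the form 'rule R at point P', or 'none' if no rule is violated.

Zone of each point (C = within 1σ̂, B = 1σ̂–2σ̂, A = 2σ̂–3σ̂, * = beyond 3σ̂; sign = side of CL): 1:+B, 2:+C, 3:+C, 4:+C, 5:-B, 6:-C, 7:-B, 8:+B, 9:+B, 10:+B, 11:+C, 12:+C, 13:+C, 14:+C, 15:+C, 16:-C
Rule 4 (eight consecutive points on the same side of the centre line) is satisfied at point 15.

rule 4 at point 15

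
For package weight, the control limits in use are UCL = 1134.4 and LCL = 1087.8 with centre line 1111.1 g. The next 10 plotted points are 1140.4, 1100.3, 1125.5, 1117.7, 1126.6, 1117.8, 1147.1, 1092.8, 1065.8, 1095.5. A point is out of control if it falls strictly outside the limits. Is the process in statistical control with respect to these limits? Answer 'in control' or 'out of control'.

Compare each point to [1087.8, 1134.4]: sample 1 = 1140.4 > UCL; sample 7 = 1147.1 > UCL; sample 9 = 1065.8 < LCL.

out of control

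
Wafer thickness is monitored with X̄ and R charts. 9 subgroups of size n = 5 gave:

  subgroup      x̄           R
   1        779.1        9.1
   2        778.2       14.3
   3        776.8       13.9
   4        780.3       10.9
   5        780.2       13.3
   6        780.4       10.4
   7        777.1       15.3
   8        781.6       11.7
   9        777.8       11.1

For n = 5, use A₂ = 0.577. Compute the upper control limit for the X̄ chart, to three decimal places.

786.108

X̄̄ = (779.1 + 778.2 + 776.8 + 780.3 + 780.2 + 780.4 + 777.1 + 781.6 + 777.8) / 9 = 7011.5000 / 9 = 779.0556
R̄ = (9.1 + 14.3 + 13.9 + 10.9 + 13.3 + 10.4 + 15.3 + 11.7 + 11.1) / 9 = 110.0000 / 9 = 12.2222
UCL = X̄̄ + A₂·R̄ = 779.0556 + 0.577 × 12.2222 = 786.1078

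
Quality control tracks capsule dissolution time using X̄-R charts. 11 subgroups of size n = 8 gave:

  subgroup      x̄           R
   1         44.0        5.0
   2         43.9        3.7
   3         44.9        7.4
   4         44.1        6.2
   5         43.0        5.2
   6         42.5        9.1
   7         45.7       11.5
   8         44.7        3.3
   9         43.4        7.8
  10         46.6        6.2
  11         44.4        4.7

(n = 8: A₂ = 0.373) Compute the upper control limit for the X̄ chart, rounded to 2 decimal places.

X̄̄ = (44.0 + 43.9 + 44.9 + 44.1 + 43.0 + 42.5 + 45.7 + 44.7 + 43.4 + 46.6 + 44.4) / 11 = 487.2000 / 11 = 44.2909
R̄ = (5.0 + 3.7 + 7.4 + 6.2 + 5.2 + 9.1 + 11.5 + 3.3 + 7.8 + 6.2 + 4.7) / 11 = 70.1000 / 11 = 6.3727
UCL = X̄̄ + A₂·R̄ = 44.2909 + 0.373 × 6.3727 = 46.6679

46.67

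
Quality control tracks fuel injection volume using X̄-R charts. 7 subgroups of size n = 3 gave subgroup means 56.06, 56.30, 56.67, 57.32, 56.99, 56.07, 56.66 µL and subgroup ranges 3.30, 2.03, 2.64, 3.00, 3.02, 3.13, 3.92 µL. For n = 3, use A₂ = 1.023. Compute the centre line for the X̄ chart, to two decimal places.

X̄̄ = (56.06 + 56.30 + 56.67 + 57.32 + 56.99 + 56.07 + 56.66) / 7 = 396.0700 / 7 = 56.5814
CL = X̄̄ = 56.5814

56.58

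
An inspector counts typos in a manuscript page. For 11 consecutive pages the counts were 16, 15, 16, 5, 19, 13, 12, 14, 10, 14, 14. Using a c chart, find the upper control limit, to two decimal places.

c̄ = (16 + 15 + 16 + 5 + 19 + 13 + 12 + 14 + 10 + 14 + 14) / 11 = 148 / 11 = 13.4545
UCL = c̄ + 3√c̄ = 13.4545 + 3 × √13.4545 = 13.4545 + 3 × 3.6680 = 24.4587

24.46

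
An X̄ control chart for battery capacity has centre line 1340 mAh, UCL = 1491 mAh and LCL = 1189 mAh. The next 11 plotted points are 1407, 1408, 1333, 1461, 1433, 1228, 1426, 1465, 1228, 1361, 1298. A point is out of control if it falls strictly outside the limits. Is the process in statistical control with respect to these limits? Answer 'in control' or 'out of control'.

in control

All 11 points lie within [1189, 1491].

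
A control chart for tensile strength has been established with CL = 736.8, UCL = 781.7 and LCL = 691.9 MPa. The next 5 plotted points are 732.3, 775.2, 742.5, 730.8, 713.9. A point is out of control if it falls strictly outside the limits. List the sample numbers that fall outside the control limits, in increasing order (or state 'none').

All 5 points lie within [691.9, 781.7].

none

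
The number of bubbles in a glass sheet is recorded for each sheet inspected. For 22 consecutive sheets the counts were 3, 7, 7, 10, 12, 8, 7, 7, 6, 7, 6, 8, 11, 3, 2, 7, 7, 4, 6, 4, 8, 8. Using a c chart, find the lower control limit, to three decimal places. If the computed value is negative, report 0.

c̄ = (3 + 7 + 7 + 10 + 12 + 8 + 7 + 7 + 6 + 7 + 6 + 8 + 11 + 3 + 2 + 7 + 7 + 4 + 6 + 4 + 8 + 8) / 22 = 148 / 22 = 6.7273
LCL = c̄ − 3√c̄ = 6.7273 − 3 × 2.5937 = -1.0538 → 0 (cannot be negative)

0.000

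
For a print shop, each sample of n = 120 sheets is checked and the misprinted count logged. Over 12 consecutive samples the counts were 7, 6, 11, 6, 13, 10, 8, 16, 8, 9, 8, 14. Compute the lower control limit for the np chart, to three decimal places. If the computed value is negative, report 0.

p̄ = Σdᵢ / (k·n) = 116 / (12 × 120) = 0.08056
LCL = np̄ − 3·√(np̄(1−p̄)) = 9.6667 − 3 × 2.9813 = 0.7229

0.723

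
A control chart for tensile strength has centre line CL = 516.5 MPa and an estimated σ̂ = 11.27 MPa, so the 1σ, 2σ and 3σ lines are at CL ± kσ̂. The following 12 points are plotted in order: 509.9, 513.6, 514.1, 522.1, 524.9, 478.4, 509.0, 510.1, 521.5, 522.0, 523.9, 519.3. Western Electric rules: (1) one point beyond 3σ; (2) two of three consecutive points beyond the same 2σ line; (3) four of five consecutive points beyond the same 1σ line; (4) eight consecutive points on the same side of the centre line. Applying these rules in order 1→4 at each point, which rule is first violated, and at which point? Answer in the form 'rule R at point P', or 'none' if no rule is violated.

rule 1 at point 6

Zone of each point (C = within 1σ̂, B = 1σ̂–2σ̂, A = 2σ̂–3σ̂, * = beyond 3σ̂; sign = side of CL): 1:-C, 2:-C, 3:-C, 4:+C, 5:+C, 6:-*, 7:-C, 8:-C, 9:+C, 10:+C, 11:+C, 12:+C
Rule 1 (one point beyond the 3σ limits) is satisfied at point 6.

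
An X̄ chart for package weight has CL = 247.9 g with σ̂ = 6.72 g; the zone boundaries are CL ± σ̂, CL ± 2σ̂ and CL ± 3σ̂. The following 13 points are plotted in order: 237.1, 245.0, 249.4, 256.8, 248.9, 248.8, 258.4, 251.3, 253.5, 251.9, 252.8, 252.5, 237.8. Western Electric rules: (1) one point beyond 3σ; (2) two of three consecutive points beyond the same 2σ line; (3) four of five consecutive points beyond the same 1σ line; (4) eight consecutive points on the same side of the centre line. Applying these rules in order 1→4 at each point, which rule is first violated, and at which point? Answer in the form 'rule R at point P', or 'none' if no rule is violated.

rule 4 at point 10

Zone of each point (C = within 1σ̂, B = 1σ̂–2σ̂, A = 2σ̂–3σ̂, * = beyond 3σ̂; sign = side of CL): 1:-B, 2:-C, 3:+C, 4:+B, 5:+C, 6:+C, 7:+B, 8:+C, 9:+C, 10:+C, 11:+C, 12:+C, 13:-B
Rule 4 (eight consecutive points on the same side of the centre line) is satisfied at point 10.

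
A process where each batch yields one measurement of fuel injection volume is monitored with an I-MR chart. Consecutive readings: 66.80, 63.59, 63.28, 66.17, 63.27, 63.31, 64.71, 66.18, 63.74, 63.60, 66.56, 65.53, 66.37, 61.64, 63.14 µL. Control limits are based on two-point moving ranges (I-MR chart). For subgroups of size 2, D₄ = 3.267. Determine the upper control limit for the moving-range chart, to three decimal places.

Moving ranges: 3.21, 0.31, 2.89, 2.90, 0.04, 1.40, 1.47, 2.44, 0.14, 2.96, 1.03, 0.84, 4.73, 1.50; M̄R̄ = 25.8600 / 14 = 1.8471
UCL_MR = D₄·M̄R̄ = 3.267 × 1.8471 = 6.0346

6.035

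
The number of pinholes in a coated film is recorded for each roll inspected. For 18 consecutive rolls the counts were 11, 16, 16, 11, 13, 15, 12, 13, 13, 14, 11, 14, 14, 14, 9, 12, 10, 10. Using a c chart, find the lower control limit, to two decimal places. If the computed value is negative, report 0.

1.99

c̄ = (11 + 16 + 16 + 11 + 13 + 15 + 12 + 13 + 13 + 14 + 11 + 14 + 14 + 14 + 9 + 12 + 10 + 10) / 18 = 228 / 18 = 12.6667
LCL = c̄ − 3√c̄ = 12.6667 − 3 × 3.5590 = 1.9896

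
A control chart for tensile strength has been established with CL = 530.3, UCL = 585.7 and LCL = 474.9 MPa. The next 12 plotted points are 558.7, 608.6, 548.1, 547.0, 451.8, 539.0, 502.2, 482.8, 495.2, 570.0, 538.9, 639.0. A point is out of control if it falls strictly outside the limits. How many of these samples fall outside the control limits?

3

Compare each point to [474.9, 585.7]: sample 2 = 608.6 > UCL; sample 5 = 451.8 < LCL; sample 12 = 639.0 > UCL.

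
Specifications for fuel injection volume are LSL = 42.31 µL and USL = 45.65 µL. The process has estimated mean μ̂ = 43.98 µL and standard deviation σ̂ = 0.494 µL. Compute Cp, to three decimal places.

1.127

Cp = (USL − LSL) / (6σ̂) = (45.65 − 42.31) / (6 × 0.494) = 3.3400 / 2.9640 = 1.1269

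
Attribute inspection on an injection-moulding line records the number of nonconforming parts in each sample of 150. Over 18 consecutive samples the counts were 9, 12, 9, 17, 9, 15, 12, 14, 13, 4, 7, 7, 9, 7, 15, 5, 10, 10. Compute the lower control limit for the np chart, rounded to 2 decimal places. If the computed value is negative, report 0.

0.96

p̄ = Σdᵢ / (k·n) = 184 / (18 × 150) = 0.06815
LCL = np̄ − 3·√(np̄(1−p̄)) = 10.2222 − 3 × 3.0864 = 0.9632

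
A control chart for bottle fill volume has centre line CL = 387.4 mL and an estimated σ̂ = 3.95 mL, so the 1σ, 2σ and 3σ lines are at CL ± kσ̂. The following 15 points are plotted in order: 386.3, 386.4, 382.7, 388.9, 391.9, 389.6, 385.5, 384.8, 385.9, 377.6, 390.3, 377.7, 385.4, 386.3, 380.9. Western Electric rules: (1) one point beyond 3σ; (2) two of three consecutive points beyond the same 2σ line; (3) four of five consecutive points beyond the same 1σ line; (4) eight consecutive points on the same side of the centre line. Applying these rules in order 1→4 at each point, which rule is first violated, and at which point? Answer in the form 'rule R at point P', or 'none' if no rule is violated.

rule 2 at point 12

Zone of each point (C = within 1σ̂, B = 1σ̂–2σ̂, A = 2σ̂–3σ̂, * = beyond 3σ̂; sign = side of CL): 1:-C, 2:-C, 3:-B, 4:+C, 5:+B, 6:+C, 7:-C, 8:-C, 9:-C, 10:-A, 11:+C, 12:-A, 13:-C, 14:-C, 15:-B
Rule 2 (two of three consecutive points beyond the same 2σ limit) is satisfied at point 12.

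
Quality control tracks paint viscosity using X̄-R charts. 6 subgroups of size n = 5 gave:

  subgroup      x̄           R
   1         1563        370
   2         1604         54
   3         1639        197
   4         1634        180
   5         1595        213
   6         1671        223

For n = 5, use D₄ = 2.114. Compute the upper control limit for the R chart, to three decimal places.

435.836

R̄ = (370 + 54 + 197 + 180 + 213 + 223) / 6 = 1237.0000 / 6 = 206.1667
UCL_R = D₄·R̄ = 2.114 × 206.1667 = 435.8363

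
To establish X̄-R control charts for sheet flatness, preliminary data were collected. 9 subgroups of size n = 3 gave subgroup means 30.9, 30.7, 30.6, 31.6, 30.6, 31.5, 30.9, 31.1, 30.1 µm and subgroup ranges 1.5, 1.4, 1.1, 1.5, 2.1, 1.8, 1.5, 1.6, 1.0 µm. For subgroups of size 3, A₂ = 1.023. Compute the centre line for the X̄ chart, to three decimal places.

X̄̄ = (30.9 + 30.7 + 30.6 + 31.6 + 30.6 + 31.5 + 30.9 + 31.1 + 30.1) / 9 = 278.0000 / 9 = 30.8889
CL = X̄̄ = 30.8889

30.889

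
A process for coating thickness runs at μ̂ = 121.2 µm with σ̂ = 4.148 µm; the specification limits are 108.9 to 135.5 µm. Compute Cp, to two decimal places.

Cp = (USL − LSL) / (6σ̂) = (135.5 − 108.9) / (6 × 4.148) = 26.6000 / 24.8880 = 1.0688

1.07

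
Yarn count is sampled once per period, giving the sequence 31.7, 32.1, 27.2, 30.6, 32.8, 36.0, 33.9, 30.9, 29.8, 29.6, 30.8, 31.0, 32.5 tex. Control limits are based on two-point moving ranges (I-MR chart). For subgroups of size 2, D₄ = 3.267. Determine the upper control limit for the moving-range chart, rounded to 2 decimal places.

Moving ranges: 0.4, 4.9, 3.4, 2.2, 3.2, 2.1, 3.0, 1.1, 0.2, 1.2, 0.2, 1.5; M̄R̄ = 23.4000 / 12 = 1.9500
UCL_MR = D₄·M̄R̄ = 3.267 × 1.9500 = 6.3707

6.37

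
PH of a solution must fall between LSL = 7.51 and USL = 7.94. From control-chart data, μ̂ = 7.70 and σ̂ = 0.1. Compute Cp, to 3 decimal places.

Cp = (USL − LSL) / (6σ̂) = (7.94 − 7.51) / (6 × 0.1) = 0.4300 / 0.6000 = 0.7167

0.717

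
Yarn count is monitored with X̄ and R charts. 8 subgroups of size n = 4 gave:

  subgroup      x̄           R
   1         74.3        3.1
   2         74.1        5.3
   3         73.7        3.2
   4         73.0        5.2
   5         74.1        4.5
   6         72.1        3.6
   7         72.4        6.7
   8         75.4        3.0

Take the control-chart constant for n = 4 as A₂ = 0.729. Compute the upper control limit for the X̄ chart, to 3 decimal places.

X̄̄ = (74.3 + 74.1 + 73.7 + 73.0 + 74.1 + 72.1 + 72.4 + 75.4) / 8 = 589.1000 / 8 = 73.6375
R̄ = (3.1 + 5.3 + 3.2 + 5.2 + 4.5 + 3.6 + 6.7 + 3.0) / 8 = 34.6000 / 8 = 4.3250
UCL = X̄̄ + A₂·R̄ = 73.6375 + 0.729 × 4.3250 = 76.7904

76.790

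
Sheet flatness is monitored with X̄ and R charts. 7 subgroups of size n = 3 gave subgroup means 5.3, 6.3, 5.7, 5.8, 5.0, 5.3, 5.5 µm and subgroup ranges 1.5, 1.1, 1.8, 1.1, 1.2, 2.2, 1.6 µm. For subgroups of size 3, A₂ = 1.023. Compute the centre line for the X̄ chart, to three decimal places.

X̄̄ = (5.3 + 6.3 + 5.7 + 5.8 + 5.0 + 5.3 + 5.5) / 7 = 38.9000 / 7 = 5.5571
CL = X̄̄ = 5.5571

5.557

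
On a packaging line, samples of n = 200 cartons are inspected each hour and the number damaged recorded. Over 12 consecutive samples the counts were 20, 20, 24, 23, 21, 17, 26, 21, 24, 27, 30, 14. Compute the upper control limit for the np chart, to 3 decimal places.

p̄ = Σdᵢ / (k·n) = 267 / (12 × 200) = 0.11125
UCL = np̄ + 3·√(np̄(1−p̄)) = 22.2500 + 3 × √(22.2500×0.88875) = 22.2500 + 3 × 4.4469 = 35.5906

35.591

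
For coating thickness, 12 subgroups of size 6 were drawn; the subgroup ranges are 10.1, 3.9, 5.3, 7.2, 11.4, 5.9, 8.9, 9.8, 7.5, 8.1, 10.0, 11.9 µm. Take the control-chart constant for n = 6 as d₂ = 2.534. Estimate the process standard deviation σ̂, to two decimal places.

R̄ = (10.1 + 3.9 + 5.3 + 7.2 + 11.4 + 5.9 + 8.9 + 9.8 + 7.5 + 8.1 + 10.0 + 11.9) / 12 = 8.3333
σ̂ = R̄ / d₂ = 8.3333 / 2.534 = 3.2886

3.29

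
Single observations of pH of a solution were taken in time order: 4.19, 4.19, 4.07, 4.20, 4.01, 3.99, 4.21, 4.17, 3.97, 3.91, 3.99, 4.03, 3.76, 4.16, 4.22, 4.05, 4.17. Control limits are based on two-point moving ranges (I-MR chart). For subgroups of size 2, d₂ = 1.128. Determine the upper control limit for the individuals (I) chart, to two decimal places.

X̄ = (4.19 + 4.19 + 4.07 + 4.20 + 4.01 + 3.99 + 4.21 + 4.17 + 3.97 + 3.91 + 3.99 + 4.03 + 3.76 + 4.16 + 4.22 + 4.05 + 4.17) / 17 = 4.0759
Moving ranges: 0.00, 0.12, 0.13, 0.19, 0.02, 0.22, 0.04, 0.20, 0.06, 0.08, 0.04, 0.27, 0.40, 0.06, 0.17, 0.12; M̄R̄ = 2.1200 / 16 = 0.1325
UCL = X̄ + 3·M̄R̄/d₂ = 4.0759 + 3 × 0.1325 / 1.128 = 4.4283

4.43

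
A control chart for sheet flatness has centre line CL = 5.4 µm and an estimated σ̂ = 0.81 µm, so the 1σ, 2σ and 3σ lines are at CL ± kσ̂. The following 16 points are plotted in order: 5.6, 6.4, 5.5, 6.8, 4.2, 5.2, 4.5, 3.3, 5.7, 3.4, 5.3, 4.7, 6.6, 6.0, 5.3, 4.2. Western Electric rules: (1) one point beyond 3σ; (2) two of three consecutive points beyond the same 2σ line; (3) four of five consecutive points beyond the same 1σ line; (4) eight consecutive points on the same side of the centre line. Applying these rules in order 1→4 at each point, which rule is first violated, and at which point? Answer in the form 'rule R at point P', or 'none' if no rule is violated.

Zone of each point (C = within 1σ̂, B = 1σ̂–2σ̂, A = 2σ̂–3σ̂, * = beyond 3σ̂; sign = side of CL): 1:+C, 2:+B, 3:+C, 4:+B, 5:-B, 6:-C, 7:-B, 8:-A, 9:+C, 10:-A, 11:-C, 12:-C, 13:+B, 14:+C, 15:-C, 16:-B
Rule 2 (two of three consecutive points beyond the same 2σ limit) is satisfied at point 10.

rule 2 at point 10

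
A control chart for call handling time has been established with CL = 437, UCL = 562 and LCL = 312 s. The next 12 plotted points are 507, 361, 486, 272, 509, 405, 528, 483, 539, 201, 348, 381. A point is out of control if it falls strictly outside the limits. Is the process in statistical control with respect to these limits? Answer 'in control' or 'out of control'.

out of control

Compare each point to [312, 562]: sample 4 = 272 < LCL; sample 10 = 201 < LCL.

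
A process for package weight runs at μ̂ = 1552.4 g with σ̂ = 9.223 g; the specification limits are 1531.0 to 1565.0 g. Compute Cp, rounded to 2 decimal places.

0.61

Cp = (USL − LSL) / (6σ̂) = (1565.0 − 1531.0) / (6 × 9.223) = 34.0000 / 55.3380 = 0.6144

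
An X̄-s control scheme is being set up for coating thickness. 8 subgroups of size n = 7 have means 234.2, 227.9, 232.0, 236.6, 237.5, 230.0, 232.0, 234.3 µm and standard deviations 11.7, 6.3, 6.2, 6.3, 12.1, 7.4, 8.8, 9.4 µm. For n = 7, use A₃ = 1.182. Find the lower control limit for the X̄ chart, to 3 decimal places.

222.986

X̄̄ = (234.2 + 227.9 + 232.0 + 236.6 + 237.5 + 230.0 + 232.0 + 234.3) / 8 = 233.0625
s̄ = (11.7 + 6.3 + 6.2 + 6.3 + 12.1 + 7.4 + 8.8 + 9.4) / 8 = 8.5250
LCL = X̄̄ − A₃·s̄ = 233.0625 − 1.182 × 8.5250 = 222.9860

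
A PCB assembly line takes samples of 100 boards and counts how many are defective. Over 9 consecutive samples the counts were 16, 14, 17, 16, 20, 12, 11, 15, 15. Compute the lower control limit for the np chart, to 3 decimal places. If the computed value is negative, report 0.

4.366

p̄ = Σdᵢ / (k·n) = 136 / (9 × 100) = 0.15111
LCL = np̄ − 3·√(np̄(1−p̄)) = 15.1111 − 3 × 3.5816 = 4.3664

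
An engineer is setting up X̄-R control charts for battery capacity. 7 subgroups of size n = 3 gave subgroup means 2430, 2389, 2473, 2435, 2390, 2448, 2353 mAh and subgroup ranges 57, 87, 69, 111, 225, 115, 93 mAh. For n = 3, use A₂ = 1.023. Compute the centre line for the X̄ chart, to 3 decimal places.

X̄̄ = (2430 + 2389 + 2473 + 2435 + 2390 + 2448 + 2353) / 7 = 16918.0000 / 7 = 2416.8571
CL = X̄̄ = 2416.8571

2416.857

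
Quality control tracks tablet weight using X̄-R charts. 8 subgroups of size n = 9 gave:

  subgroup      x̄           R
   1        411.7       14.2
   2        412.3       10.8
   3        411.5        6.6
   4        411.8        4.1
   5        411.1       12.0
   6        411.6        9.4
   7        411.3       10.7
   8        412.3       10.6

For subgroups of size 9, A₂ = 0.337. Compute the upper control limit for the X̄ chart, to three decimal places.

X̄̄ = (411.7 + 412.3 + 411.5 + 411.8 + 411.1 + 411.6 + 411.3 + 412.3) / 8 = 3293.6000 / 8 = 411.7000
R̄ = (14.2 + 10.8 + 6.6 + 4.1 + 12.0 + 9.4 + 10.7 + 10.6) / 8 = 78.4000 / 8 = 9.8000
UCL = X̄̄ + A₂·R̄ = 411.7000 + 0.337 × 9.8000 = 415.0026

415.003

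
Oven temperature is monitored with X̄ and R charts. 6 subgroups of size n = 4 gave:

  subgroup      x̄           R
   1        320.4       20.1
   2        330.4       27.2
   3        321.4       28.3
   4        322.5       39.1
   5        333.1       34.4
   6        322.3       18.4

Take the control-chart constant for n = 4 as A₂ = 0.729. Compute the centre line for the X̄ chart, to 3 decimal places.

X̄̄ = (320.4 + 330.4 + 321.4 + 322.5 + 333.1 + 322.3) / 6 = 1950.1000 / 6 = 325.0167
CL = X̄̄ = 325.0167

325.017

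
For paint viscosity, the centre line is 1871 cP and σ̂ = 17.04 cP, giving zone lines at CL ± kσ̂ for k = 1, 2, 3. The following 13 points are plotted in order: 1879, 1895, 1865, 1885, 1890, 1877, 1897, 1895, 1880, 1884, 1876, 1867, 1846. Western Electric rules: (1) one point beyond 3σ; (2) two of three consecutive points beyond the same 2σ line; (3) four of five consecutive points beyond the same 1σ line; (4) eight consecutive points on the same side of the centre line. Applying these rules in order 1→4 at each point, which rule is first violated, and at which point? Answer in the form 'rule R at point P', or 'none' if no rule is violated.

rule 4 at point 11

Zone of each point (C = within 1σ̂, B = 1σ̂–2σ̂, A = 2σ̂–3σ̂, * = beyond 3σ̂; sign = side of CL): 1:+C, 2:+B, 3:-C, 4:+C, 5:+B, 6:+C, 7:+B, 8:+B, 9:+C, 10:+C, 11:+C, 12:-C, 13:-B
Rule 4 (eight consecutive points on the same side of the centre line) is satisfied at point 11.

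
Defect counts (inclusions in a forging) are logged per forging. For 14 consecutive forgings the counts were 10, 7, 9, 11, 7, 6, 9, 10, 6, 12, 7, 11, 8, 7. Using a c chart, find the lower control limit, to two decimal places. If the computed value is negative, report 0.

c̄ = (10 + 7 + 9 + 11 + 7 + 6 + 9 + 10 + 6 + 12 + 7 + 11 + 8 + 7) / 14 = 120 / 14 = 8.5714
LCL = c̄ − 3√c̄ = 8.5714 − 3 × 2.9277 = -0.2117 → 0 (cannot be negative)

0.00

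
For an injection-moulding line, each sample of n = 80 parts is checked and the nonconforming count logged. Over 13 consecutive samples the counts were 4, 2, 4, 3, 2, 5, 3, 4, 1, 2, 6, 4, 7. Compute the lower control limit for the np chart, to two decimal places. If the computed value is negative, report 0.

0.00

p̄ = Σdᵢ / (k·n) = 47 / (13 × 80) = 0.04519
LCL = np̄ − 3·√(np̄(1−p̄)) = 3.6154 − 3 × 1.8580 = -1.9585 → 0 (negative, so LCL = 0)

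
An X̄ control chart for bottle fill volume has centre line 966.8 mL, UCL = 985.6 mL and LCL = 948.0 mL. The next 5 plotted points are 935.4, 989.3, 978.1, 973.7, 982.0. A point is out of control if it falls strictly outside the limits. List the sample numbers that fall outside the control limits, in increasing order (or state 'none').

Compare each point to [948.0, 985.6]: sample 1 = 935.4 < LCL; sample 2 = 989.3 > UCL.

1, 2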